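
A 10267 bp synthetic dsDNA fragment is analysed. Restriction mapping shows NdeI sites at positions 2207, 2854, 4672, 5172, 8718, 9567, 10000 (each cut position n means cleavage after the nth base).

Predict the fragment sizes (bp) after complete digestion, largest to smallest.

Linear molecule, 7 cuts → 8 fragments:
  2207 − 0 = 2207 bp
  2854 − 2207 = 647 bp
  4672 − 2854 = 1818 bp
  5172 − 4672 = 500 bp
  8718 − 5172 = 3546 bp
  9567 − 8718 = 849 bp
  10000 − 9567 = 433 bp
  10267 − 10000 = 267 bp
Sorted largest to smallest: 3546, 2207, 1818, 849, 647, 500, 433, 267 bp.

3546, 2207, 1818, 849, 647, 500, 433, 267 bp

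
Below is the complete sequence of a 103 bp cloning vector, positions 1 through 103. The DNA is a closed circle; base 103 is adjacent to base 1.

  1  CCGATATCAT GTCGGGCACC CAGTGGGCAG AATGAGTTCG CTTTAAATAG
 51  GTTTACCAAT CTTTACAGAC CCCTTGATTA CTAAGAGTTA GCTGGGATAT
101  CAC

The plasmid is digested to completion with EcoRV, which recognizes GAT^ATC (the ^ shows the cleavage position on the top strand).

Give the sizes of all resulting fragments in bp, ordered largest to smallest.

93, 10 bp

EcoRV sites (GATATC) start at positions 3, 96.
EcoRV cuts after base 3 of each site, so after positions 5, 98.
Circular molecule, 2 cuts → 2 fragments:
  6–98 → 93 bp
  99–103 then 1–5 → 5 + 5 = 10 bp
Sorted largest to smallest: 93, 10 bp.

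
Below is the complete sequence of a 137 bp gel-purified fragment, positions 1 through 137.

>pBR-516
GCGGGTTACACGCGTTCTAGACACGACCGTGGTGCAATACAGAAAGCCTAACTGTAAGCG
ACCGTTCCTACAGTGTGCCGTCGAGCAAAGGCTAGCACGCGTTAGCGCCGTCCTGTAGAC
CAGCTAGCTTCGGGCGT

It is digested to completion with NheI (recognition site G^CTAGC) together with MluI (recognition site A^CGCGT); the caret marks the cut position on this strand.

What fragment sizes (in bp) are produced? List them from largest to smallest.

NheI sites (GCTAGC) start at positions 91, 123.
NheI cuts after the first base of each site, so after positions 91, 123.
MluI sites (ACGCGT) start at positions 10, 97.
MluI cuts after the first base of each site, so after positions 10, 97.
Combined cut positions: 10, 91, 97, 123.
Linear molecule, 4 cuts → 5 fragments:
  1–10 → 10 bp
  11–91 → 81 bp
  92–97 → 6 bp
  98–123 → 26 bp
  124–137 → 14 bp
Sorted largest to smallest: 81, 26, 14, 10, 6 bp.

81, 26, 14, 10, 6 bp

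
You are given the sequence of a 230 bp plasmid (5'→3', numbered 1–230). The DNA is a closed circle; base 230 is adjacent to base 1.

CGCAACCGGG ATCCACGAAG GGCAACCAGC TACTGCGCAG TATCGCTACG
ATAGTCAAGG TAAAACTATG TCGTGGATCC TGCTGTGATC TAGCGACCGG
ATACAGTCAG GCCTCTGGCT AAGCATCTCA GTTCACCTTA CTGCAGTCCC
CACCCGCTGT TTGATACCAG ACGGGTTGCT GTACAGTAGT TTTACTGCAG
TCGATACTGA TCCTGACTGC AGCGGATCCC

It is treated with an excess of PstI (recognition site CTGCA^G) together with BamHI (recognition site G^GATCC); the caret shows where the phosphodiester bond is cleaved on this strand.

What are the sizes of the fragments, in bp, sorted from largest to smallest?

PstI sites (CTGCAG) start at positions 141, 195, 217.
PstI cuts after base 5 of each site (before the last base), so after positions 145, 199, 221.
BamHI sites (GGATCC) start at positions 9, 75, 224.
BamHI cuts after the first base of each site, so after positions 9, 75, 224.
Combined cut positions: 9, 75, 145, 199, 221, 224.
Circular molecule, 6 cuts → 6 fragments:
  10–75 → 66 bp
  76–145 → 70 bp
  146–199 → 54 bp
  200–221 → 22 bp
  222–224 → 3 bp
  225–230 then 1–9 → 6 + 9 = 15 bp
Sorted largest to smallest: 70, 66, 54, 22, 15, 3 bp.

70, 66, 54, 22, 15, 3 bp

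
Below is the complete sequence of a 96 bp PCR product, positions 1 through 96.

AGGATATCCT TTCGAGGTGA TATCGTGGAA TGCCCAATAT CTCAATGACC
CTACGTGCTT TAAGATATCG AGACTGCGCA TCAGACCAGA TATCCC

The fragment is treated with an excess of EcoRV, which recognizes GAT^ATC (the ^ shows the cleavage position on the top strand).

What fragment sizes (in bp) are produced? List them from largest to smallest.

45, 25, 16, 5, 5 bp

EcoRV sites (GATATC) start at positions 3, 19, 64, 89.
EcoRV cuts after base 3 of each site, so after positions 5, 21, 66, 91.
Linear molecule, 4 cuts → 5 fragments:
  1–5 → 5 bp
  6–21 → 16 bp
  22–66 → 45 bp
  67–91 → 25 bp
  92–96 → 5 bp
Sorted largest to smallest: 45, 25, 16, 5, 5 bp.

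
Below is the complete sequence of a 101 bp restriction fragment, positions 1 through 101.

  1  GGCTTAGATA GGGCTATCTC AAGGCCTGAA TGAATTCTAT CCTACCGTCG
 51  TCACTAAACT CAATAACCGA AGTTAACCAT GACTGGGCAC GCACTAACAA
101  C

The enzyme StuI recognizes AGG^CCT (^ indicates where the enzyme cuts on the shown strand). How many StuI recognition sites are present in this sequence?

1

AGGCCT occurs starting at position 22.
StuI cuts at 1 site.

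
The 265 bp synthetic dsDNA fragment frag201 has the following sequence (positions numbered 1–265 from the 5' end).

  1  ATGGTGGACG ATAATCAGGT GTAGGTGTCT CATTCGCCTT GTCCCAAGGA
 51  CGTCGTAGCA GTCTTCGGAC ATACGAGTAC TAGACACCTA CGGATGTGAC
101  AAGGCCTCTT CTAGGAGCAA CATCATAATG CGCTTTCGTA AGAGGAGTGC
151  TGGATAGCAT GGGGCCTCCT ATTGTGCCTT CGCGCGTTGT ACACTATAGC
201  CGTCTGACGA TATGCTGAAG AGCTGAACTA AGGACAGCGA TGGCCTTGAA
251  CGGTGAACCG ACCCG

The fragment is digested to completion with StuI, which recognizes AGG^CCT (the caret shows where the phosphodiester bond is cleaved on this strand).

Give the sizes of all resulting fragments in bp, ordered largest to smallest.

The StuI site (AGGCCT) starts at position 102.
StuI cuts after base 3 of each site, so after position 104.
Linear molecule, 1 cut → 2 fragments:
  1–104 → 104 bp
  105–265 → 161 bp
Sorted largest to smallest: 161, 104 bp.

161, 104 bp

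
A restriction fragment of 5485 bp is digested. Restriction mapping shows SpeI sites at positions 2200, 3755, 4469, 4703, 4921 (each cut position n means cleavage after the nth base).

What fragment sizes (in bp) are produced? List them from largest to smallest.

Linear molecule, 5 cuts → 6 fragments:
  2200 − 0 = 2200 bp
  3755 − 2200 = 1555 bp
  4469 − 3755 = 714 bp
  4703 − 4469 = 234 bp
  4921 − 4703 = 218 bp
  5485 − 4921 = 564 bp
Sorted largest to smallest: 2200, 1555, 714, 564, 234, 218 bp.

2200, 1555, 714, 564, 234, 218 bp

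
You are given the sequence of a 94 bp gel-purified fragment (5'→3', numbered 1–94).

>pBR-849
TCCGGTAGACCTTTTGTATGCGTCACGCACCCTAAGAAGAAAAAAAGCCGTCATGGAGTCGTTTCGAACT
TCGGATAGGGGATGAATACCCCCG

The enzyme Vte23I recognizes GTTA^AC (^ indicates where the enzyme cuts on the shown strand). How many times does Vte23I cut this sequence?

No occurrence of GTTAAC is present in the sequence.
Vte23I does not cut: 0 sites.

0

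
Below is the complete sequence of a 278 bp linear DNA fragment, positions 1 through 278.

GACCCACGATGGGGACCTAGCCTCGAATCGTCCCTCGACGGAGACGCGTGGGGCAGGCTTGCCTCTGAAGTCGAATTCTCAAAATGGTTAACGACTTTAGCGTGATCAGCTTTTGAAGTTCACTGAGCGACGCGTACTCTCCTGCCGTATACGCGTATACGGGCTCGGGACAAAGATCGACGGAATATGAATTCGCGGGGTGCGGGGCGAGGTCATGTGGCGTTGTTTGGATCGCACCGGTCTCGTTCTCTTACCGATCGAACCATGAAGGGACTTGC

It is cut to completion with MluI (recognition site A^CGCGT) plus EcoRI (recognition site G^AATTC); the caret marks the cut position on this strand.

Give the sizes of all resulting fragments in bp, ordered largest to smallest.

89, 57, 44, 38, 29, 21 bp

MluI sites (ACGCGT) start at positions 44, 130, 151.
MluI cuts after the first base of each site, so after positions 44, 130, 151.
EcoRI sites (GAATTC) start at positions 73, 189.
EcoRI cuts after the first base of each site, so after positions 73, 189.
Combined cut positions: 44, 73, 130, 151, 189.
Linear molecule, 5 cuts → 6 fragments:
  1–44 → 44 bp
  45–73 → 29 bp
  74–130 → 57 bp
  131–151 → 21 bp
  152–189 → 38 bp
  190–278 → 89 bp
Sorted largest to smallest: 89, 57, 44, 38, 29, 21 bp.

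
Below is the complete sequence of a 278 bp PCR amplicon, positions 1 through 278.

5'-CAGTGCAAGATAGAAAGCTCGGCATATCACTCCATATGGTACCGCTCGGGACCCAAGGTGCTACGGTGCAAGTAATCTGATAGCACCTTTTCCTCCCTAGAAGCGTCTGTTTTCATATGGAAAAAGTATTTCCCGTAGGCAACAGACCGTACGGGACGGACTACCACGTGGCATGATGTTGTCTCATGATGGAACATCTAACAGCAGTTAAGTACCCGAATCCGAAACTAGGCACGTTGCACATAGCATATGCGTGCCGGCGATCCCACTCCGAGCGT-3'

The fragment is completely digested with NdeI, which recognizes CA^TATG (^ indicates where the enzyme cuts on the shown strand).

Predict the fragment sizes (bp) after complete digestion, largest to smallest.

NdeI sites (CATATG) start at positions 33, 114, 247.
NdeI cuts after base 2 of each site, so after positions 34, 115, 248.
Linear molecule, 3 cuts → 4 fragments:
  1–34 → 34 bp
  35–115 → 81 bp
  116–248 → 133 bp
  249–278 → 30 bp
Sorted largest to smallest: 133, 81, 34, 30 bp.

133, 81, 34, 30 bp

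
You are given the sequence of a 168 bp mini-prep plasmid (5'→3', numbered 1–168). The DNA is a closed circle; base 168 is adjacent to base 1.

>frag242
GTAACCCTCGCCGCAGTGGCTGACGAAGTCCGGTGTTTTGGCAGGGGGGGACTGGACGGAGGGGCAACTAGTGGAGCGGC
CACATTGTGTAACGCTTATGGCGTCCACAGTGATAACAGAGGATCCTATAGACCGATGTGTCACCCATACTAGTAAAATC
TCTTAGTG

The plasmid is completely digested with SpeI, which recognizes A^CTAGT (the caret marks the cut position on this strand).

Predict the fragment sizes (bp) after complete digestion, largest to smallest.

86, 82 bp

SpeI sites (ACTAGT) start at positions 67, 149.
SpeI cuts after the first base of each site, so after positions 67, 149.
Circular molecule, 2 cuts → 2 fragments:
  68–149 → 82 bp
  150–168 then 1–67 → 19 + 67 = 86 bp
Sorted largest to smallest: 86, 82 bp.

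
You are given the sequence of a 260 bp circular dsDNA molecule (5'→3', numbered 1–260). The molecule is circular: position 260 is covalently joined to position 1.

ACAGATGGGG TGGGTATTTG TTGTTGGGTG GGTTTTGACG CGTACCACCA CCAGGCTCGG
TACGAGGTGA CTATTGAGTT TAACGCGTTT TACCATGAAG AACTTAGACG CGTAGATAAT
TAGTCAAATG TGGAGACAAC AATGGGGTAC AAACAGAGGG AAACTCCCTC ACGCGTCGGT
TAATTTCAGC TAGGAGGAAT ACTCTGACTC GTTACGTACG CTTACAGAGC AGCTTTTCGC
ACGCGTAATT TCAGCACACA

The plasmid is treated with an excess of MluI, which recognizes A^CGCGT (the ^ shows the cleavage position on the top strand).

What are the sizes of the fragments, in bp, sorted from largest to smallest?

70, 63, 57, 45, 25 bp

MluI sites (ACGCGT) start at positions 38, 83, 108, 171, 241.
MluI cuts after the first base of each site, so after positions 38, 83, 108, 171, 241.
Circular molecule, 5 cuts → 5 fragments:
  39–83 → 45 bp
  84–108 → 25 bp
  109–171 → 63 bp
  172–241 → 70 bp
  242–260 then 1–38 → 19 + 38 = 57 bp
Sorted largest to smallest: 70, 63, 57, 45, 25 bp.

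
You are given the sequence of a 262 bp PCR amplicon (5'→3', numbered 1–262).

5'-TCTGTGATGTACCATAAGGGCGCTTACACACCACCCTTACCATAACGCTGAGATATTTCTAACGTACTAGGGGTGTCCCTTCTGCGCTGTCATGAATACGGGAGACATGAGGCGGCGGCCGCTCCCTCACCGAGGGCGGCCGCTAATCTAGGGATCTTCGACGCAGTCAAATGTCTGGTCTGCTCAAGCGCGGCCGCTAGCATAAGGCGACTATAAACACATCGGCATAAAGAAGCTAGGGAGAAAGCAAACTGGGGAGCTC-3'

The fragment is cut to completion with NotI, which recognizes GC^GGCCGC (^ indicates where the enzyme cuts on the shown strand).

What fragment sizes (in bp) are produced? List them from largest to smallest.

116, 71, 54, 21 bp

NotI sites (GCGGCCGC) start at positions 115, 136, 190.
NotI cuts after base 2 of each site, so after positions 116, 137, 191.
Linear molecule, 3 cuts → 4 fragments:
  1–116 → 116 bp
  117–137 → 21 bp
  138–191 → 54 bp
  192–262 → 71 bp
Sorted largest to smallest: 116, 71, 54, 21 bp.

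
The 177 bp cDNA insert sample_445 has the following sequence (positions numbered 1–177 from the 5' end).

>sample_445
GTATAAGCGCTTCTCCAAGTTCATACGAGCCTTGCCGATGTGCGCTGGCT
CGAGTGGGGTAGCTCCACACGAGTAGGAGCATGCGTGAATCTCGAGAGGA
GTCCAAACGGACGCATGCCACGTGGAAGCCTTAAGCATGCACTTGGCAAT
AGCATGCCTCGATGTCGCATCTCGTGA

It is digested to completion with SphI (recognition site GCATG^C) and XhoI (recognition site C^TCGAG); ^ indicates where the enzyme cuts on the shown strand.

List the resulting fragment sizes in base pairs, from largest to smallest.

SphI sites (GCATGC) start at positions 79, 113, 135, 152.
SphI cuts after base 5 of each site (before the last base), so after positions 83, 117, 139, 156.
XhoI sites (CTCGAG) start at positions 49, 91.
XhoI cuts after the first base of each site, so after positions 49, 91.
Combined cut positions: 49, 83, 91, 117, 139, 156.
Linear molecule, 6 cuts → 7 fragments:
  1–49 → 49 bp
  50–83 → 34 bp
  84–91 → 8 bp
  92–117 → 26 bp
  118–139 → 22 bp
  140–156 → 17 bp
  157–177 → 21 bp
Sorted largest to smallest: 49, 34, 26, 22, 21, 17, 8 bp.

49, 34, 26, 22, 21, 17, 8 bp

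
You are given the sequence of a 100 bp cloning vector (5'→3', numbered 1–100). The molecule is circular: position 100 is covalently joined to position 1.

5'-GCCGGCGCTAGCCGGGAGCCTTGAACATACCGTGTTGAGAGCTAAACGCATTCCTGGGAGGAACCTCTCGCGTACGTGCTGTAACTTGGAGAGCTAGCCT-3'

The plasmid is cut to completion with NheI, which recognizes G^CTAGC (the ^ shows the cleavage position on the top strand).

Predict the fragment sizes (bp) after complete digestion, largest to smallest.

NheI sites (GCTAGC) start at positions 7, 93.
NheI cuts after the first base of each site, so after positions 7, 93.
Circular molecule, 2 cuts → 2 fragments:
  8–93 → 86 bp
  94–100 then 1–7 → 7 + 7 = 14 bp
Sorted largest to smallest: 86, 14 bp.

86, 14 bp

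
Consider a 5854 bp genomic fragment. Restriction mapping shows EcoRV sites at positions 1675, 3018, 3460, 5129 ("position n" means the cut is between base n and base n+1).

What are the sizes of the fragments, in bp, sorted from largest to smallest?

1675, 1669, 1343, 725, 442 bp

Linear molecule, 4 cuts → 5 fragments:
  1675 − 0 = 1675 bp
  3018 − 1675 = 1343 bp
  3460 − 3018 = 442 bp
  5129 − 3460 = 1669 bp
  5854 − 5129 = 725 bp
Sorted largest to smallest: 1675, 1669, 1343, 725, 442 bp.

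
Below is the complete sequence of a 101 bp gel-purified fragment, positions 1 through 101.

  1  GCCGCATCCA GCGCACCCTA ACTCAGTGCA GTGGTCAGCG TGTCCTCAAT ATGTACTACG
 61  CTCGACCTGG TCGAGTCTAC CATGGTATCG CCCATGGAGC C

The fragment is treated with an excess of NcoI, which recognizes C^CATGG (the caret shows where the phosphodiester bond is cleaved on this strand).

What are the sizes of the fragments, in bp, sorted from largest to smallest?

80, 12, 9 bp

NcoI sites (CCATGG) start at positions 80, 92.
NcoI cuts after the first base of each site, so after positions 80, 92.
Linear molecule, 2 cuts → 3 fragments:
  1–80 → 80 bp
  81–92 → 12 bp
  93–101 → 9 bp
Sorted largest to smallest: 80, 12, 9 bp.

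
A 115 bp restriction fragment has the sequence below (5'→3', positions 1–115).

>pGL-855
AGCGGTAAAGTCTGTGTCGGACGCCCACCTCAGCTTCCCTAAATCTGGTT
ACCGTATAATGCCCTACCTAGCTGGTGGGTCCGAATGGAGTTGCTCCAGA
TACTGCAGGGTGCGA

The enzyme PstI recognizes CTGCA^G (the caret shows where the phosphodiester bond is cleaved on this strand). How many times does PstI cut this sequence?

CTGCAG occurs starting at position 103.
PstI cuts at 1 site.

1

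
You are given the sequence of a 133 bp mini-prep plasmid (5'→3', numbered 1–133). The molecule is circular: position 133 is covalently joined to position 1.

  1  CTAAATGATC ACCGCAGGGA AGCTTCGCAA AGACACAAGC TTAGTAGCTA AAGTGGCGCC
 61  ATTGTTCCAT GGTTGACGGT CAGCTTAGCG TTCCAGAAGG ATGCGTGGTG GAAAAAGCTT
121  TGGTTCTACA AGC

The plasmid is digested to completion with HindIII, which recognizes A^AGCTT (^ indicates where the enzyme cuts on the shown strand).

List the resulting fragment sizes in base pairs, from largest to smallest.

HindIII sites (AAGCTT) start at positions 20, 37, 115.
HindIII cuts after the first base of each site, so after positions 20, 37, 115.
Circular molecule, 3 cuts → 3 fragments:
  21–37 → 17 bp
  38–115 → 78 bp
  116–133 then 1–20 → 18 + 20 = 38 bp
Sorted largest to smallest: 78, 38, 17 bp.

78, 38, 17 bp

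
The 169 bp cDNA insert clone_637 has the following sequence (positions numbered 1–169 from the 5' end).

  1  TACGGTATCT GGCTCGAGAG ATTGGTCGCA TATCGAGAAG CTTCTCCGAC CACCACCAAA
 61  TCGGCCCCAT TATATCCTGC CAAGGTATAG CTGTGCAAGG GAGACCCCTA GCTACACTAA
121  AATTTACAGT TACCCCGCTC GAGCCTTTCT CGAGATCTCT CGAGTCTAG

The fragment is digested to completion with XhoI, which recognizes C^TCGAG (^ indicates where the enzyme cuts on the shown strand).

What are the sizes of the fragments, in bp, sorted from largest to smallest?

125, 13, 11, 10, 10 bp

XhoI sites (CTCGAG) start at positions 13, 138, 149, 159.
XhoI cuts after the first base of each site, so after positions 13, 138, 149, 159.
Linear molecule, 4 cuts → 5 fragments:
  1–13 → 13 bp
  14–138 → 125 bp
  139–149 → 11 bp
  150–159 → 10 bp
  160–169 → 10 bp
Sorted largest to smallest: 125, 13, 11, 10, 10 bp.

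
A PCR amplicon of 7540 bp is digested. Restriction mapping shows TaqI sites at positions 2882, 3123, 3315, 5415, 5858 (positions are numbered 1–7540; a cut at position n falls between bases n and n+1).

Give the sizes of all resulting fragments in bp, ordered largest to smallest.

Linear molecule, 5 cuts → 6 fragments:
  2882 − 0 = 2882 bp
  3123 − 2882 = 241 bp
  3315 − 3123 = 192 bp
  5415 − 3315 = 2100 bp
  5858 − 5415 = 443 bp
  7540 − 5858 = 1682 bp
Sorted largest to smallest: 2882, 2100, 1682, 443, 241, 192 bp.

2882, 2100, 1682, 443, 241, 192 bp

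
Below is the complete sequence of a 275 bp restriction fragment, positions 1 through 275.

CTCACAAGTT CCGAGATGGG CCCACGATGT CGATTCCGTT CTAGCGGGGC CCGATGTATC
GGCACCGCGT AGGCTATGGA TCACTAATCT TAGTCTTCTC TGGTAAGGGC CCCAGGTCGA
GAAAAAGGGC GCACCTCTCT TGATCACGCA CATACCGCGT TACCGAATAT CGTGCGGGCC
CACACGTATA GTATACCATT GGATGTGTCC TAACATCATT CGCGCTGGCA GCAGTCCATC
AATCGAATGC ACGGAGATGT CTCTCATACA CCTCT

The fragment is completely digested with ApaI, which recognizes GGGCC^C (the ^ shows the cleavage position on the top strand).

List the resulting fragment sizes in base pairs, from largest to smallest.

95, 69, 60, 29, 22 bp

ApaI sites (GGGCCC) start at positions 18, 47, 107, 176.
ApaI cuts after base 5 of each site (before the last base), so after positions 22, 51, 111, 180.
Linear molecule, 4 cuts → 5 fragments:
  1–22 → 22 bp
  23–51 → 29 bp
  52–111 → 60 bp
  112–180 → 69 bp
  181–275 → 95 bp
Sorted largest to smallest: 95, 69, 60, 29, 22 bp.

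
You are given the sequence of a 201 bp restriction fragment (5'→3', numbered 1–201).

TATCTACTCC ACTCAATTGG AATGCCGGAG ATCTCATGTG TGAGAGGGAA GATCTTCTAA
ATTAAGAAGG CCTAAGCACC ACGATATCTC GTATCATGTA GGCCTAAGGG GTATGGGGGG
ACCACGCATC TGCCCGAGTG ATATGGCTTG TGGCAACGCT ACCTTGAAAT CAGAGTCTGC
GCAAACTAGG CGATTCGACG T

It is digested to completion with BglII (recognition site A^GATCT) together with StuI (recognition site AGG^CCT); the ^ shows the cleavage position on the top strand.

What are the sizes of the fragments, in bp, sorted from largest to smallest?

99, 32, 29, 21, 20 bp

BglII sites (AGATCT) start at positions 29, 50.
BglII cuts after the first base of each site, so after positions 29, 50.
StuI sites (AGGCCT) start at positions 68, 100.
StuI cuts after base 3 of each site, so after positions 70, 102.
Combined cut positions: 29, 50, 70, 102.
Linear molecule, 4 cuts → 5 fragments:
  1–29 → 29 bp
  30–50 → 21 bp
  51–70 → 20 bp
  71–102 → 32 bp
  103–201 → 99 bp
Sorted largest to smallest: 99, 32, 29, 21, 20 bp.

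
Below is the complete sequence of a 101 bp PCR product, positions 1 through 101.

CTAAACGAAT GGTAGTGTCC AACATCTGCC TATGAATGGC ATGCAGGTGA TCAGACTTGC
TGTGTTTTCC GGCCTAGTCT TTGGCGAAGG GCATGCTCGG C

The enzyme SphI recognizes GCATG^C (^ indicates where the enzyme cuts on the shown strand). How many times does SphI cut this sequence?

GCATGC occurs starting at positions 39, 91.
SphI cuts at 2 sites.

2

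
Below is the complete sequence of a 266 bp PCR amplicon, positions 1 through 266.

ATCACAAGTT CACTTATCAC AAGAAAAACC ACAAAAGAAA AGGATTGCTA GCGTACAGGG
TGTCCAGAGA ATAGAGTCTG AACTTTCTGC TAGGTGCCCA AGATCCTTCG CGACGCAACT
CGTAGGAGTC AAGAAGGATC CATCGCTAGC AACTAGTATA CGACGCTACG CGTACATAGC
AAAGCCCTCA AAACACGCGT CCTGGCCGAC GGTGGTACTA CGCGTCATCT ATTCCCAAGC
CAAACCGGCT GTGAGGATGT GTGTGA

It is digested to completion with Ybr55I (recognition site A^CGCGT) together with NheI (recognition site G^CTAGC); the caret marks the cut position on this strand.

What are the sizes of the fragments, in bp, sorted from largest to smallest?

Ybr55I sites (ACGCGT) start at positions 168, 195, 220.
Ybr55I cuts after the first base of each site, so after positions 168, 195, 220.
NheI sites (GCTAGC) start at positions 47, 145.
NheI cuts after the first base of each site, so after positions 47, 145.
Combined cut positions: 47, 145, 168, 195, 220.
Linear molecule, 5 cuts → 6 fragments:
  1–47 → 47 bp
  48–145 → 98 bp
  146–168 → 23 bp
  169–195 → 27 bp
  196–220 → 25 bp
  221–266 → 46 bp
Sorted largest to smallest: 98, 47, 46, 27, 25, 23 bp.

98, 47, 46, 27, 25, 23 bp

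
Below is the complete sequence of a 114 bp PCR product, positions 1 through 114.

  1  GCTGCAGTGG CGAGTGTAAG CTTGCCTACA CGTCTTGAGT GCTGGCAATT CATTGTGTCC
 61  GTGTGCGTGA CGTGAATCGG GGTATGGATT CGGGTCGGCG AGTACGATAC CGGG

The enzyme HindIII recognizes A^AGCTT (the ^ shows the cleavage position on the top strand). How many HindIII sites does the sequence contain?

AAGCTT occurs starting at position 18.
HindIII cuts at 1 site.

1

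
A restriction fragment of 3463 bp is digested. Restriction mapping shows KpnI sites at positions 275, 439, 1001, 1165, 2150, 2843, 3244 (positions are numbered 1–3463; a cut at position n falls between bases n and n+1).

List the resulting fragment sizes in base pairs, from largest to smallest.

985, 693, 562, 401, 275, 219, 164, 164 bp

Linear molecule, 7 cuts → 8 fragments:
  275 − 0 = 275 bp
  439 − 275 = 164 bp
  1001 − 439 = 562 bp
  1165 − 1001 = 164 bp
  2150 − 1165 = 985 bp
  2843 − 2150 = 693 bp
  3244 − 2843 = 401 bp
  3463 − 3244 = 219 bp
Sorted largest to smallest: 985, 693, 562, 401, 275, 219, 164, 164 bp.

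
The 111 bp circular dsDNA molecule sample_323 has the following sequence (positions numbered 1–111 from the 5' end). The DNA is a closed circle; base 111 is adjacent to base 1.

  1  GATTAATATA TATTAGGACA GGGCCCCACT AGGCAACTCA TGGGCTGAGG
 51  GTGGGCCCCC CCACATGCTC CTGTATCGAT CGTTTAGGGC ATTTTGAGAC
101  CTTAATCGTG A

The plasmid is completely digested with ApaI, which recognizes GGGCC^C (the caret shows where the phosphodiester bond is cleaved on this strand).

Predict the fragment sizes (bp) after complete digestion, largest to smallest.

ApaI sites (GGGCCC) start at positions 21, 53.
ApaI cuts after base 5 of each site (before the last base), so after positions 25, 57.
Circular molecule, 2 cuts → 2 fragments:
  26–57 → 32 bp
  58–111 then 1–25 → 54 + 25 = 79 bp
Sorted largest to smallest: 79, 32 bp.

79, 32 bp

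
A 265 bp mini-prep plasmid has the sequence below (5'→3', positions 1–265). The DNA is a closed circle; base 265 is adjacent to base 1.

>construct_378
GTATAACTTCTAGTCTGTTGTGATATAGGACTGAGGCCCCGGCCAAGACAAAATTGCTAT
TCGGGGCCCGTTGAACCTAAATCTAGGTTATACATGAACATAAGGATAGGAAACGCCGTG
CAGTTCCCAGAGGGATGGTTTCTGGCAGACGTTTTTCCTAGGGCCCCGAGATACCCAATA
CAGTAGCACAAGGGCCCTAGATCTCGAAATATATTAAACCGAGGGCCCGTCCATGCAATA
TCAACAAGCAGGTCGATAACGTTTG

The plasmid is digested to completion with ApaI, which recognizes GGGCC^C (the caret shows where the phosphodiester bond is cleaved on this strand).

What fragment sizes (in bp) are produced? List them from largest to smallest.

106, 97, 31, 31 bp

ApaI sites (GGGCCC) start at positions 64, 161, 192, 223.
ApaI cuts after base 5 of each site (before the last base), so after positions 68, 165, 196, 227.
Circular molecule, 4 cuts → 4 fragments:
  69–165 → 97 bp
  166–196 → 31 bp
  197–227 → 31 bp
  228–265 then 1–68 → 38 + 68 = 106 bp
Sorted largest to smallest: 106, 97, 31, 31 bp.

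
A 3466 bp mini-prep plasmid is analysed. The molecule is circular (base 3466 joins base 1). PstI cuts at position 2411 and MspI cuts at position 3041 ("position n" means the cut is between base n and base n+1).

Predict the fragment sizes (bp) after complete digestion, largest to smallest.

2836, 630 bp

Combined cut positions (sorted): 2411, 3041.
Circular molecule, 2 cuts → 2 fragments:
  3041 − 2411 = 630 bp
  wrap: 3466 − 3041 + 2411 = 2836 bp
Sorted largest to smallest: 2836, 630 bp.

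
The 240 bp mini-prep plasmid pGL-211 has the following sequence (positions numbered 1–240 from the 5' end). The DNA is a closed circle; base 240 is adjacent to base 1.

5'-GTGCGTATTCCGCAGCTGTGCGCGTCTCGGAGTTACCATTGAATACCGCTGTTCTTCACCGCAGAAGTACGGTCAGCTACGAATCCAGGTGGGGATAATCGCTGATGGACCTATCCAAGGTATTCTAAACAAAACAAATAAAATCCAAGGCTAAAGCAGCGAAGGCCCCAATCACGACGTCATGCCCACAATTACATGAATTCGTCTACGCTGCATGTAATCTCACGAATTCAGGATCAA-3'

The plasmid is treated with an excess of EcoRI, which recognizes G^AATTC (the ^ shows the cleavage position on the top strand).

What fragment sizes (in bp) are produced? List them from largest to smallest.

EcoRI sites (GAATTC) start at positions 198, 227.
EcoRI cuts after the first base of each site, so after positions 198, 227.
Circular molecule, 2 cuts → 2 fragments:
  199–227 → 29 bp
  228–240 then 1–198 → 13 + 198 = 211 bp
Sorted largest to smallest: 211, 29 bp.

211, 29 bp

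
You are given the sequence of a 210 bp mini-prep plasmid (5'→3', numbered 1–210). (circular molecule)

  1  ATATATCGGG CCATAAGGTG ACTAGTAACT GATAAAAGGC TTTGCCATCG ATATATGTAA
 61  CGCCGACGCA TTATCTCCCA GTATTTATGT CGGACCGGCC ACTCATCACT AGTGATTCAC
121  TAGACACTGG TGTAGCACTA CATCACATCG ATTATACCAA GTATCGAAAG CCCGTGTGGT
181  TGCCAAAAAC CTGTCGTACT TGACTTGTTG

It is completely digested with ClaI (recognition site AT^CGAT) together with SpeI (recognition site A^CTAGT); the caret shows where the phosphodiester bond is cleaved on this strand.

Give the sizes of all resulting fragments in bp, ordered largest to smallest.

83, 60, 40, 27 bp

ClaI sites (ATCGAT) start at positions 47, 147.
ClaI cuts after base 2 of each site, so after positions 48, 148.
SpeI sites (ACTAGT) start at positions 21, 108.
SpeI cuts after the first base of each site, so after positions 21, 108.
Combined cut positions: 21, 48, 108, 148.
Circular molecule, 4 cuts → 4 fragments:
  22–48 → 27 bp
  49–108 → 60 bp
  109–148 → 40 bp
  149–210 then 1–21 → 62 + 21 = 83 bp
Sorted largest to smallest: 83, 60, 40, 27 bp.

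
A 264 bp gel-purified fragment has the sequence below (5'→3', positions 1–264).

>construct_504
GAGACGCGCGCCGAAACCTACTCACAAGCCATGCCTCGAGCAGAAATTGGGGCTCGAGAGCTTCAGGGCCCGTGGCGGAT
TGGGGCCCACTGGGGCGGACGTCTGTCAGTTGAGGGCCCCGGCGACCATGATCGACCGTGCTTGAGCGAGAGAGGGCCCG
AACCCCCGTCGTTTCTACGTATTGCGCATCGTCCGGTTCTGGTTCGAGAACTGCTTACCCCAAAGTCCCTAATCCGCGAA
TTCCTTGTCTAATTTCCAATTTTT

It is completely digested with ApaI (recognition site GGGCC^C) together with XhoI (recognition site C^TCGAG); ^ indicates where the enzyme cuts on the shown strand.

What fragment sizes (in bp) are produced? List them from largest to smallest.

ApaI sites (GGGCCC) start at positions 66, 83, 114, 154.
ApaI cuts after base 5 of each site (before the last base), so after positions 70, 87, 118, 158.
XhoI sites (CTCGAG) start at positions 35, 53.
XhoI cuts after the first base of each site, so after positions 35, 53.
Combined cut positions: 35, 53, 70, 87, 118, 158.
Linear molecule, 6 cuts → 7 fragments:
  1–35 → 35 bp
  36–53 → 18 bp
  54–70 → 17 bp
  71–87 → 17 bp
  88–118 → 31 bp
  119–158 → 40 bp
  159–264 → 106 bp
Sorted largest to smallest: 106, 40, 35, 31, 18, 17, 17 bp.

106, 40, 35, 31, 18, 17, 17 bp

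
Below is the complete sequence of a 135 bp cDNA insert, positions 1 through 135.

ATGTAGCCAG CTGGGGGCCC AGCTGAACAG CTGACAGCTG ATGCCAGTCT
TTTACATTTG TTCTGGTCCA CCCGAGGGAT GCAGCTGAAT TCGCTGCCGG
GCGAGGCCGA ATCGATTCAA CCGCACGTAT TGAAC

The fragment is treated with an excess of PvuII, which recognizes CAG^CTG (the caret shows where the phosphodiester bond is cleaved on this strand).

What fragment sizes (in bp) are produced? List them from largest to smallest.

51, 47, 12, 10, 8, 7 bp

PvuII sites (CAGCTG) start at positions 8, 20, 28, 35, 82.
PvuII cuts after base 3 of each site, so after positions 10, 22, 30, 37, 84.
Linear molecule, 5 cuts → 6 fragments:
  1–10 → 10 bp
  11–22 → 12 bp
  23–30 → 8 bp
  31–37 → 7 bp
  38–84 → 47 bp
  85–135 → 51 bp
Sorted largest to smallest: 51, 47, 12, 10, 8, 7 bp.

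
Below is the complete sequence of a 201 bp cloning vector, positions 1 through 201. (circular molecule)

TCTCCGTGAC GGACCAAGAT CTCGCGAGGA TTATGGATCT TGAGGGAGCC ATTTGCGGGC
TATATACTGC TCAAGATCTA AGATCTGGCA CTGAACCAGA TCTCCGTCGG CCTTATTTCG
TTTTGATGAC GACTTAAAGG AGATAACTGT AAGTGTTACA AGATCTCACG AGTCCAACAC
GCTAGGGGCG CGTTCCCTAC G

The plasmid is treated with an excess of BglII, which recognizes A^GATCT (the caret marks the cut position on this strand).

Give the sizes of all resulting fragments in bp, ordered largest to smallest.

63, 57, 57, 17, 7 bp

BglII sites (AGATCT) start at positions 17, 74, 81, 98, 161.
BglII cuts after the first base of each site, so after positions 17, 74, 81, 98, 161.
Circular molecule, 5 cuts → 5 fragments:
  18–74 → 57 bp
  75–81 → 7 bp
  82–98 → 17 bp
  99–161 → 63 bp
  162–201 then 1–17 → 40 + 17 = 57 bp
Sorted largest to smallest: 63, 57, 57, 17, 7 bp.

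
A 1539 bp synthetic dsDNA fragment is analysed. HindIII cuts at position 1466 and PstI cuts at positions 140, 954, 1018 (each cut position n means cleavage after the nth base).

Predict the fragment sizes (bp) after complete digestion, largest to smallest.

Combined cut positions (sorted): 140, 954, 1018, 1466.
Linear molecule, 4 cuts → 5 fragments:
  140 − 0 = 140 bp
  954 − 140 = 814 bp
  1018 − 954 = 64 bp
  1466 − 1018 = 448 bp
  1539 − 1466 = 73 bp
Sorted largest to smallest: 814, 448, 140, 73, 64 bp.

814, 448, 140, 73, 64 bp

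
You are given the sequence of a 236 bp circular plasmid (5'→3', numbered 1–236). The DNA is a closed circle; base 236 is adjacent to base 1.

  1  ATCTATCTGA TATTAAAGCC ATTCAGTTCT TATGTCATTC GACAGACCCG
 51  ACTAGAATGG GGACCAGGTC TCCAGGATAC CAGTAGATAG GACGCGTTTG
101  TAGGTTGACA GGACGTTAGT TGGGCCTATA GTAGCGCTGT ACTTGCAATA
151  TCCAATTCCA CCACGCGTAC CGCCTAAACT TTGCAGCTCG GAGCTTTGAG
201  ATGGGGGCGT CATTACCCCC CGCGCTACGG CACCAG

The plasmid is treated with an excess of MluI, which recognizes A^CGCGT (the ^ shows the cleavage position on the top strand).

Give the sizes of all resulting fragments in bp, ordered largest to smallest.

165, 71 bp

MluI sites (ACGCGT) start at positions 92, 163.
MluI cuts after the first base of each site, so after positions 92, 163.
Circular molecule, 2 cuts → 2 fragments:
  93–163 → 71 bp
  164–236 then 1–92 → 73 + 92 = 165 bp
Sorted largest to smallest: 165, 71 bp.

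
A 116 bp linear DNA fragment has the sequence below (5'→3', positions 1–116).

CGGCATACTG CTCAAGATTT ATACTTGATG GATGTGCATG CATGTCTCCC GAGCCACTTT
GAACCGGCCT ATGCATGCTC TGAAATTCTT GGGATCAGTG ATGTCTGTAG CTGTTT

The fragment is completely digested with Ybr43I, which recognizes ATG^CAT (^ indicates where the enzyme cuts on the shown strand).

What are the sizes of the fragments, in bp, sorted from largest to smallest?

43, 40, 33 bp

Ybr43I sites (ATGCAT) start at positions 38, 71.
Ybr43I cuts after base 3 of each site, so after positions 40, 73.
Linear molecule, 2 cuts → 3 fragments:
  1–40 → 40 bp
  41–73 → 33 bp
  74–116 → 43 bp
Sorted largest to smallest: 43, 40, 33 bp.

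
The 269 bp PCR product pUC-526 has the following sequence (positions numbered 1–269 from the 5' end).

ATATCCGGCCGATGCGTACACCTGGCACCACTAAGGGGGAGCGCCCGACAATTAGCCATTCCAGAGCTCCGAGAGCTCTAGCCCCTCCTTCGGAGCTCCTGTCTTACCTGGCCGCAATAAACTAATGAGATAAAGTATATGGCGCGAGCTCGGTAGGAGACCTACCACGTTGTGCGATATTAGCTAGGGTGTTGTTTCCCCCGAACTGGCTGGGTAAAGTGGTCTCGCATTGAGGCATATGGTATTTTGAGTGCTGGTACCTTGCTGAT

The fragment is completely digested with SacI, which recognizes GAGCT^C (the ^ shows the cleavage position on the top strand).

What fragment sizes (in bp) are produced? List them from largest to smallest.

SacI sites (GAGCTC) start at positions 64, 73, 93, 146.
SacI cuts after base 5 of each site (before the last base), so after positions 68, 77, 97, 150.
Linear molecule, 4 cuts → 5 fragments:
  1–68 → 68 bp
  69–77 → 9 bp
  78–97 → 20 bp
  98–150 → 53 bp
  151–269 → 119 bp
Sorted largest to smallest: 119, 68, 53, 20, 9 bp.

119, 68, 53, 20, 9 bp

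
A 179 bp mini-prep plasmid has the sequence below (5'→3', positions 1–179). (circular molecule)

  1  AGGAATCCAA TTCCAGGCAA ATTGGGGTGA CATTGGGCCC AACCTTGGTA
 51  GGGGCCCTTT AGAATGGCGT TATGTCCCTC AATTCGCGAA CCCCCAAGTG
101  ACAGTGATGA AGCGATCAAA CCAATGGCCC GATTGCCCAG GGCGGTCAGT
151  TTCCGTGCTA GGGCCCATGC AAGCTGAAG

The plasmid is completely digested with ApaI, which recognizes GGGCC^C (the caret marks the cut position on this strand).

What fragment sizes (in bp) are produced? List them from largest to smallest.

109, 53, 17 bp

ApaI sites (GGGCCC) start at positions 35, 52, 161.
ApaI cuts after base 5 of each site (before the last base), so after positions 39, 56, 165.
Circular molecule, 3 cuts → 3 fragments:
  40–56 → 17 bp
  57–165 → 109 bp
  166–179 then 1–39 → 14 + 39 = 53 bp
Sorted largest to smallest: 109, 53, 17 bp.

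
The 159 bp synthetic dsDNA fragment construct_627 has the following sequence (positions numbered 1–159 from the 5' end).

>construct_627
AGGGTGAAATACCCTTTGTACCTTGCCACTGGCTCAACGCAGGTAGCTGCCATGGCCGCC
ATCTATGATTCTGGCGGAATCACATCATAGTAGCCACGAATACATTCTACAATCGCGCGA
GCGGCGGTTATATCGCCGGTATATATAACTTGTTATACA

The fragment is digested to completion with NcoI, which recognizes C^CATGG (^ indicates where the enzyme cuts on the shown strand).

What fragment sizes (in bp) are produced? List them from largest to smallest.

109, 50 bp

The NcoI site (CCATGG) starts at position 50.
NcoI cuts after the first base of each site, so after position 50.
Linear molecule, 1 cut → 2 fragments:
  1–50 → 50 bp
  51–159 → 109 bp
Sorted largest to smallest: 109, 50 bp.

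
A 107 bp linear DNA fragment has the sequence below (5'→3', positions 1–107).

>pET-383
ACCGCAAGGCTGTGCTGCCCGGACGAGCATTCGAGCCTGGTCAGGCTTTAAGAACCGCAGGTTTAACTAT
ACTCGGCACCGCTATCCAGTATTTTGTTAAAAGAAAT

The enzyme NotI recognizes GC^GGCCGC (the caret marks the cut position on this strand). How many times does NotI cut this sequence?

0

No occurrence of GCGGCCGC is present in the sequence.
NotI does not cut: 0 sites.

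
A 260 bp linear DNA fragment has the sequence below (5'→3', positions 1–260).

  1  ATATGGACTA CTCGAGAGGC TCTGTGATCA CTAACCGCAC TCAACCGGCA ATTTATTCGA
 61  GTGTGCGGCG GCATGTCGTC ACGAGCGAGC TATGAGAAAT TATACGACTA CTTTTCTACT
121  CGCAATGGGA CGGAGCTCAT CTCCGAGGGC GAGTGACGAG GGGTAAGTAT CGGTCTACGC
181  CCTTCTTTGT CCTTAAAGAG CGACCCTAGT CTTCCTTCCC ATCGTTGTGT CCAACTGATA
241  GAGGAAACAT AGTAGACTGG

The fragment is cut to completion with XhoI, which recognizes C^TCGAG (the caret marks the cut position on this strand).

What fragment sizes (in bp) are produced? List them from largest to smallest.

249, 11 bp

The XhoI site (CTCGAG) starts at position 11.
XhoI cuts after the first base of each site, so after position 11.
Linear molecule, 1 cut → 2 fragments:
  1–11 → 11 bp
  12–260 → 249 bp
Sorted largest to smallest: 249, 11 bp.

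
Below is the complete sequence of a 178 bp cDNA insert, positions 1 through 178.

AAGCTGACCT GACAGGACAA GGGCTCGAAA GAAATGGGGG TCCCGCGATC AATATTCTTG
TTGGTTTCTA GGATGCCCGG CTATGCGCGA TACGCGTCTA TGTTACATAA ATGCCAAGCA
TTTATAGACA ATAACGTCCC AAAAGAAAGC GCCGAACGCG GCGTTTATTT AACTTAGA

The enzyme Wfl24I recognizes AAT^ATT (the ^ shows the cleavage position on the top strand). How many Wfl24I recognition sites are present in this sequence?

1

AATATT occurs starting at position 51.
Wfl24I cuts at 1 site.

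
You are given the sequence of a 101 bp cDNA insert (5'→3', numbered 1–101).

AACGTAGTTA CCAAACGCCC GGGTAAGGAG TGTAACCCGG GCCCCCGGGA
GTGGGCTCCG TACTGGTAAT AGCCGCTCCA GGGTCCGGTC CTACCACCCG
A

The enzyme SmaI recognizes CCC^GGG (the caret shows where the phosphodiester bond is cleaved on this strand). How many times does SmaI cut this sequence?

3

CCCGGG occurs starting at positions 18, 36, 44.
SmaI cuts at 3 sites.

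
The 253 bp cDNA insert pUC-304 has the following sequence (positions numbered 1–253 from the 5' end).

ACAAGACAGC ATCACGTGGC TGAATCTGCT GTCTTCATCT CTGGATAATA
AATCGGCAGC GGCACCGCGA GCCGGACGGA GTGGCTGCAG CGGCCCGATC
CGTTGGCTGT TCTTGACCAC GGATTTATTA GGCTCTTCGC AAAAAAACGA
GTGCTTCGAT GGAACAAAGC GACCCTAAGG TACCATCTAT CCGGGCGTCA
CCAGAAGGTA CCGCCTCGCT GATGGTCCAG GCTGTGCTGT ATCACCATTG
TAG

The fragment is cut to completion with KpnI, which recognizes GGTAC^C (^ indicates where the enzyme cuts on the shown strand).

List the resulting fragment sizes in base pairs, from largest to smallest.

KpnI sites (GGTACC) start at positions 179, 207.
KpnI cuts after base 5 of each site (before the last base), so after positions 183, 211.
Linear molecule, 2 cuts → 3 fragments:
  1–183 → 183 bp
  184–211 → 28 bp
  212–253 → 42 bp
Sorted largest to smallest: 183, 42, 28 bp.

183, 42, 28 bp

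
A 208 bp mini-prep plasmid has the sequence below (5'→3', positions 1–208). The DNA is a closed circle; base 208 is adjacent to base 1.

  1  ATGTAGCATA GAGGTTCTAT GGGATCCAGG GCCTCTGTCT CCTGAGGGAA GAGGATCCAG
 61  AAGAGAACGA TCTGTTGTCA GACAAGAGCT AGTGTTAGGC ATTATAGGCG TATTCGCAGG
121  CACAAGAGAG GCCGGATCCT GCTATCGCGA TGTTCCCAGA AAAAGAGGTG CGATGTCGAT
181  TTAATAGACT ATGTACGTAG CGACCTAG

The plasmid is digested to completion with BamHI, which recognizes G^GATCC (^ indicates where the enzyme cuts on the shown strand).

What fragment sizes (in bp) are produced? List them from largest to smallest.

BamHI sites (GGATCC) start at positions 22, 53, 134.
BamHI cuts after the first base of each site, so after positions 22, 53, 134.
Circular molecule, 3 cuts → 3 fragments:
  23–53 → 31 bp
  54–134 → 81 bp
  135–208 then 1–22 → 74 + 22 = 96 bp
Sorted largest to smallest: 96, 81, 31 bp.

96, 81, 31 bp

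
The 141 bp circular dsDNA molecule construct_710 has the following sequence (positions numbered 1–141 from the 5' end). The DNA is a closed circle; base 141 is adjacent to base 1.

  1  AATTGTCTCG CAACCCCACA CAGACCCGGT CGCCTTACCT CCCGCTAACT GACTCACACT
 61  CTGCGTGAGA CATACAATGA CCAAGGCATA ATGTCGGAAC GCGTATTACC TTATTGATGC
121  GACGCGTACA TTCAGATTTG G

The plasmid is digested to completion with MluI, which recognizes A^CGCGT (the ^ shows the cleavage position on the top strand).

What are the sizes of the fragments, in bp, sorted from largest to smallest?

118, 23 bp

MluI sites (ACGCGT) start at positions 99, 122.
MluI cuts after the first base of each site, so after positions 99, 122.
Circular molecule, 2 cuts → 2 fragments:
  100–122 → 23 bp
  123–141 then 1–99 → 19 + 99 = 118 bp
Sorted largest to smallest: 118, 23 bp.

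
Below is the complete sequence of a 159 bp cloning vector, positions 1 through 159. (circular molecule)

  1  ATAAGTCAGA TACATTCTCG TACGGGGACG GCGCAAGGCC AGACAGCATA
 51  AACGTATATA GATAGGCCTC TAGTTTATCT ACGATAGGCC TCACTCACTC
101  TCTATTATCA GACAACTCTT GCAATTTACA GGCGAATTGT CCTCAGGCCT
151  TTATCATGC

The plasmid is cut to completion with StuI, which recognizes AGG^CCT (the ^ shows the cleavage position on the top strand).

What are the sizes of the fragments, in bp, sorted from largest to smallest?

78, 59, 22 bp

StuI sites (AGGCCT) start at positions 64, 86, 145.
StuI cuts after base 3 of each site, so after positions 66, 88, 147.
Circular molecule, 3 cuts → 3 fragments:
  67–88 → 22 bp
  89–147 → 59 bp
  148–159 then 1–66 → 12 + 66 = 78 bp
Sorted largest to smallest: 78, 59, 22 bp.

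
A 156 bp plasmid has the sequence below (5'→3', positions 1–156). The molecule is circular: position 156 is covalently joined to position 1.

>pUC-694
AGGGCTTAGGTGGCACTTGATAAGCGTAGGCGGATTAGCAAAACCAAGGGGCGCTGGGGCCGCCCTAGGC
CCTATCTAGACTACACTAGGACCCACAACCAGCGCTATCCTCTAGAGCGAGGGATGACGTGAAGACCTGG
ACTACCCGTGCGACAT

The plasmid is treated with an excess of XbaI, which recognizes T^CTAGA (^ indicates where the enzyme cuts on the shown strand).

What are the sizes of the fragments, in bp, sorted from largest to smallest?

120, 36 bp

XbaI sites (TCTAGA) start at positions 75, 111.
XbaI cuts after the first base of each site, so after positions 75, 111.
Circular molecule, 2 cuts → 2 fragments:
  76–111 → 36 bp
  112–156 then 1–75 → 45 + 75 = 120 bp
Sorted largest to smallest: 120, 36 bp.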